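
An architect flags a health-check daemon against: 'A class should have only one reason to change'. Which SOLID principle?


This describes the Single Responsibility Principle (SRP)

Single Responsibility Principle (SRP)


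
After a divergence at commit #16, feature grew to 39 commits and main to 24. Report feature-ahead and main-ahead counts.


Common ancestor: commit #16
feature commits after divergence: 39 - 16 = 23
main commits after divergence: 24 - 16 = 8
feature is 23 commits ahead of main
main is 8 commits ahead of feature

feature ahead: 23, main ahead: 8


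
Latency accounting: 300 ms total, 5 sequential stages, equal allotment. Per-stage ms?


Formula: per_stage = total_budget / stages
per_stage = 300 / 5
per_stage = 60.0 ms

60.0 ms


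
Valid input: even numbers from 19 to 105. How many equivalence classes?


Constraint: even integers in [19, 105]
Class 1: x < 19 — out-of-range invalid
Class 2: x in [19,105] but odd — wrong type invalid
Class 3: x in [19,105] and even — valid
Class 4: x > 105 — out-of-range invalid
Total equivalence classes: 4

4 equivalence classes


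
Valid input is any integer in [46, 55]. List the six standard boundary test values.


Range: [46, 55]
Boundaries: just below min, min, min+1, max-1, max, just above max
Values: [45, 46, 47, 54, 55, 56]

[45, 46, 47, 54, 55, 56]


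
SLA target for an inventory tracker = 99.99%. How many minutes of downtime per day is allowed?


Formula: allowed downtime = period * (100 - SLA) / 100
Period (day) = 1440 minutes
Unavailability fraction = (100 - 99.99) / 100
Allowed downtime = 1440 * (100 - 99.99) / 100
Allowed downtime = 0.144 minutes

0.144 minutes


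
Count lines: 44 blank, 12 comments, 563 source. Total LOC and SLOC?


Total LOC = blank + comment + code
Total LOC = 44 + 12 + 563 = 619
SLOC (source only) = code = 563

Total LOC: 619, SLOC: 563


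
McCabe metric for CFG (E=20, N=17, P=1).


Formula: V(G) = E - N + 2P
V(G) = 20 - 17 + 2*1
V(G) = 3 + 2
V(G) = 5

5


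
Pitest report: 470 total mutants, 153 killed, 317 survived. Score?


Mutation score = killed / total * 100
Mutation score = 153 / 470 * 100
Mutation score = 32.55%

32.55%


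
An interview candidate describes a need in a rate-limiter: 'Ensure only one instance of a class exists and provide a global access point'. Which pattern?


This matches the Singleton pattern

Singleton


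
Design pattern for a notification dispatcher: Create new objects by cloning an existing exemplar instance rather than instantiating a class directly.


This matches the Prototype pattern

Prototype


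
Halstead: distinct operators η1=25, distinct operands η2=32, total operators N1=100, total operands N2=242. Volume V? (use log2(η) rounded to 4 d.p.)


Formula: V = N * log2(η), where N = N1 + N2 and η = η1 + η2
η = 25 + 32 = 57
N = 100 + 242 = 342
log2(57) ≈ 5.8329
V = 342 * 5.8329 = 1994.85

1994.85


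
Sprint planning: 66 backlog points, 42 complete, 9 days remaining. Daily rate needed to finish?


Formula: Required rate = Remaining points / Days left
Remaining = 66 - 42 = 24 points
Required rate = 24 / 9 = 2.67 points/day

2.67 points/day


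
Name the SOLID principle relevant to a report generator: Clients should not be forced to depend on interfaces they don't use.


This describes the Interface Segregation Principle (ISP)

Interface Segregation Principle (ISP)


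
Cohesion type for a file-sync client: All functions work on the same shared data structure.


Reasoning: Functions share data
Type: Communicational cohesion

Communicational cohesion


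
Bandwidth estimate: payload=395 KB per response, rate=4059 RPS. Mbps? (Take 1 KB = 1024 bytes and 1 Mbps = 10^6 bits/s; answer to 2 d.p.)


Formula: Mbps = payload_bytes * RPS * 8 / 1e6
Payload per request = 395 KB = 395 * 1024 = 404480 bytes
Total bytes/sec = 404480 * 4059 = 1641784320
Total bits/sec = 1641784320 * 8 = 13134274560
Mbps = 13134274560 / 1e6 = 13134.27

13134.27 Mbps


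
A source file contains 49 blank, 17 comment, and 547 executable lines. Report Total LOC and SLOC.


Total LOC = blank + comment + code
Total LOC = 49 + 17 + 547 = 613
SLOC (source only) = code = 547

Total LOC: 613, SLOC: 547


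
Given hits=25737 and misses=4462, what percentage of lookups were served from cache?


Formula: hit rate = hits / (hits + misses) * 100
hit rate = 25737 / (25737 + 4462) * 100
hit rate = 25737 / 30199 * 100
hit rate = 85.22%

85.22%


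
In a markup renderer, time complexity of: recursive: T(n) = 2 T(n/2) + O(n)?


Reasoning: master theorem case 2 (merge-sort recurrence)
Complexity: O(n log n)

O(n log n)


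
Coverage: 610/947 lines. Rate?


Coverage = covered / total * 100
Coverage = 610 / 947 * 100
Coverage = 64.41%

64.41%


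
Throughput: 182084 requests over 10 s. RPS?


Formula: throughput = requests / seconds
throughput = 182084 / 10
throughput = 18208.4 requests/second

18208.4 requests/second


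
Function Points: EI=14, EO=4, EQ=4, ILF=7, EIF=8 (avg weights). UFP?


UFP = EI*4 + EO*5 + EQ*4 + ILF*10 + EIF*7
UFP = 14*4 + 4*5 + 4*4 + 7*10 + 8*7
UFP = 56 + 20 + 16 + 70 + 56
UFP = 218

218


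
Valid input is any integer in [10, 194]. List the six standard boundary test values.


Range: [10, 194]
Boundaries: just below min, min, min+1, max-1, max, just above max
Values: [9, 10, 11, 193, 194, 195]

[9, 10, 11, 193, 194, 195]


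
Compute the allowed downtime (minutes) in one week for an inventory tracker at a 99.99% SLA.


Formula: allowed downtime = period * (100 - SLA) / 100
Period (week) = 10080 minutes
Unavailability fraction = (100 - 99.99) / 100
Allowed downtime = 10080 * (100 - 99.99) / 100
Allowed downtime = 1.008 minutes

1.008 minutes


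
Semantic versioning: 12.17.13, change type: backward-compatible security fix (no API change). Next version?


Current: 12.17.13
Change category: 'backward-compatible security fix (no API change)' → patch bump
SemVer rule: patch bump → increment PATCH (MAJOR and MINOR unchanged)
New: 12.17.14

12.17.14


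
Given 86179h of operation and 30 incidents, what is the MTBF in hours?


Formula: MTBF = Total operating time / Number of failures
MTBF = 86179 / 30
MTBF = 2872.63 hours

2872.63 hours


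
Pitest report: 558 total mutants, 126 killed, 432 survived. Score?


Mutation score = killed / total * 100
Mutation score = 126 / 558 * 100
Mutation score = 22.58%

22.58%


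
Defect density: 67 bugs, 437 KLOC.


Defect density = defects / KLOC
Defect density = 67 / 437
Defect density = 0.153 defects/KLOC

0.153 defects/KLOC


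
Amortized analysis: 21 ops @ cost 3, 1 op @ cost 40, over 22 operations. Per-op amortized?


Formula: Amortized cost = Total cost / Operations
Total cost = (21 * 3) + (1 * 40)
Total cost = 63 + 40 = 103
Amortized = 103 / 22 = 4.6818

4.6818


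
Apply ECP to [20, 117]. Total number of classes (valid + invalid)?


Valid range: [20, 117]
Class 1: x < 20 — invalid
Class 2: 20 ≤ x ≤ 117 — valid
Class 3: x > 117 — invalid
Total equivalence classes: 3

3 equivalence classes


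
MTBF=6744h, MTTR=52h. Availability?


Availability = MTBF / (MTBF + MTTR)
Availability = 6744 / (6744 + 52)
Availability = 6744 / 6796
Availability = 99.2348%

99.2348%


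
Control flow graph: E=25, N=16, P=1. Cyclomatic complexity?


Formula: V(G) = E - N + 2P
V(G) = 25 - 16 + 2*1
V(G) = 9 + 2
V(G) = 11

11


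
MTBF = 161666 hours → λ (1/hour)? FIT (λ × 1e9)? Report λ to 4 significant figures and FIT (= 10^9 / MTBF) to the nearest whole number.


Formula: λ = 1 / MTBF; FIT = λ × 1e9 = 1e9 / MTBF
λ = 1 / 161666 ≈ 6.186e-06 failures/hour
FIT = 1e9 / 161666 ≈ 6186 failures per 1e9 hours (nearest whole number)

λ = 6.186e-06 /h, FIT = 6186


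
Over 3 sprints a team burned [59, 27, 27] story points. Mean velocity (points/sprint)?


Formula: Avg velocity = Total points / Number of sprints
Points: [59, 27, 27]
Sum = 59 + 27 + 27 = 113
Avg velocity = 113 / 3 = 37.67 points/sprint

37.67 points/sprint


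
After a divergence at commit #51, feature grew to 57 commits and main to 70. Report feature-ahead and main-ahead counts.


Common ancestor: commit #51
feature commits after divergence: 57 - 51 = 6
main commits after divergence: 70 - 51 = 19
feature is 6 commits ahead of main
main is 19 commits ahead of feature

feature ahead: 6, main ahead: 19


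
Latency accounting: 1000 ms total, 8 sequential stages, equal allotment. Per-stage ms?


Formula: per_stage = total_budget / stages
per_stage = 1000 / 8
per_stage = 125.0 ms

125.0 ms


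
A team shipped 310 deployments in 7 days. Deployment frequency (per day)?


Formula: deployments per day = releases / days
= 310 / 7
= 44.286 deploys/day
(equivalently, 310.0 deploys/week)

44.286 deploys/day


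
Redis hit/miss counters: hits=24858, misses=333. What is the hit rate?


Formula: hit rate = hits / (hits + misses) * 100
hit rate = 24858 / (24858 + 333) * 100
hit rate = 24858 / 25191 * 100
hit rate = 98.68%

98.68%


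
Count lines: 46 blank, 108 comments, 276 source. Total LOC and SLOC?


Total LOC = blank + comment + code
Total LOC = 46 + 108 + 276 = 430
SLOC (source only) = code = 276

Total LOC: 430, SLOC: 276


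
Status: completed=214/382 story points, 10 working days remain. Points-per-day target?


Formula: Required rate = Remaining points / Days left
Remaining = 382 - 214 = 168 points
Required rate = 168 / 10 = 16.8 points/day

16.8 points/day


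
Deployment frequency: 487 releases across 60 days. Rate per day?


Formula: deployments per day = releases / days
= 487 / 60
= 8.117 deploys/day
(equivalently, 56.82 deploys/week)

8.117 deploys/day


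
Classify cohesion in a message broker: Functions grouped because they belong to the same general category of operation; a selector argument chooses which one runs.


Reasoning: Grouped by category of activity, not by data or sequence
Type: Logical cohesion

Logical cohesion


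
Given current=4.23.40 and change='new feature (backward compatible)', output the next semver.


Current: 4.23.40
Change category: 'new feature (backward compatible)' → minor bump
SemVer rule: minor bump → increment MINOR, reset PATCH to 0 (MAJOR unchanged)
New: 4.24.0

4.24.0


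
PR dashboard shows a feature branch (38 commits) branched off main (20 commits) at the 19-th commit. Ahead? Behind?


Common ancestor: commit #19
feature commits after divergence: 38 - 19 = 19
main commits after divergence: 20 - 19 = 1
feature is 19 commits ahead of main
main is 1 commits ahead of feature

feature ahead: 19, main ahead: 1


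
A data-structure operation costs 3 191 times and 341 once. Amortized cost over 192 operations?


Formula: Amortized cost = Total cost / Operations
Total cost = (191 * 3) + (1 * 341)
Total cost = 573 + 341 = 914
Amortized = 914 / 192 = 4.7604

4.7604


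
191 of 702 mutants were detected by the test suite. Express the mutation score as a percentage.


Mutation score = killed / total * 100
Mutation score = 191 / 702 * 100
Mutation score = 27.21%

27.21%


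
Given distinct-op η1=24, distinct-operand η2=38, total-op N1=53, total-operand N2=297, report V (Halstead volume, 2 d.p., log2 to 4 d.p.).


Formula: V = N * log2(η), where N = N1 + N2 and η = η1 + η2
η = 24 + 38 = 62
N = 53 + 297 = 350
log2(62) ≈ 5.9542
V = 350 * 5.9542 = 2083.97

2083.97


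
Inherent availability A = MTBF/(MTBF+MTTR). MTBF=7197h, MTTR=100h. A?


Availability = MTBF / (MTBF + MTTR)
Availability = 7197 / (7197 + 100)
Availability = 7197 / 7297
Availability = 98.6296%

98.6296%


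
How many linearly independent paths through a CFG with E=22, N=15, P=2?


Formula: V(G) = E - N + 2P
V(G) = 22 - 15 + 2*2
V(G) = 7 + 4
V(G) = 11

11


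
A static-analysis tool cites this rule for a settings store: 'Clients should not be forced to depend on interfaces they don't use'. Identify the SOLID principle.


This describes the Interface Segregation Principle (ISP)

Interface Segregation Principle (ISP)


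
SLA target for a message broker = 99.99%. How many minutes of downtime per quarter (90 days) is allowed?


Formula: allowed downtime = period * (100 - SLA) / 100
Period (quarter (90 days)) = 129600 minutes
Unavailability fraction = (100 - 99.99) / 100
Allowed downtime = 129600 * (100 - 99.99) / 100
Allowed downtime = 12.96 minutes

12.96 minutes


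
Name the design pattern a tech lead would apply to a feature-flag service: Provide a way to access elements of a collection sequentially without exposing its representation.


This matches the Iterator pattern

Iterator


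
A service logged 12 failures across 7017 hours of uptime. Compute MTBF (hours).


Formula: MTBF = Total operating time / Number of failures
MTBF = 7017 / 12
MTBF = 584.75 hours

584.75 hours


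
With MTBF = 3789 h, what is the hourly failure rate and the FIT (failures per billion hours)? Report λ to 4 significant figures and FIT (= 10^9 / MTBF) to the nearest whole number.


Formula: λ = 1 / MTBF; FIT = λ × 1e9 = 1e9 / MTBF
λ = 1 / 3789 ≈ 2.639e-04 failures/hour
FIT = 1e9 / 3789 ≈ 263922 failures per 1e9 hours (nearest whole number)

λ = 2.639e-04 /h, FIT = 263922


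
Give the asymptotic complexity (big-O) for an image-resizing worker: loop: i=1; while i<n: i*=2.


Reasoning: i doubles each step so iterations are log2(n)
Complexity: O(log n)

O(log n)


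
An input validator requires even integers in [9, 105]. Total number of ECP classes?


Constraint: even integers in [9, 105]
Class 1: x < 9 — out-of-range invalid
Class 2: x in [9,105] but odd — wrong type invalid
Class 3: x in [9,105] and even — valid
Class 4: x > 105 — out-of-range invalid
Total equivalence classes: 4

4 equivalence classes


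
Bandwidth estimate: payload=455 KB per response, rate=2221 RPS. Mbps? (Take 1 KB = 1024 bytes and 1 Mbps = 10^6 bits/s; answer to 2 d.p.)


Formula: Mbps = payload_bytes * RPS * 8 / 1e6
Payload per request = 455 KB = 455 * 1024 = 465920 bytes
Total bytes/sec = 465920 * 2221 = 1034808320
Total bits/sec = 1034808320 * 8 = 8278466560
Mbps = 8278466560 / 1e6 = 8278.47

8278.47 Mbps


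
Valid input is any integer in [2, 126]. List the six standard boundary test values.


Range: [2, 126]
Boundaries: just below min, min, min+1, max-1, max, just above max
Values: [1, 2, 3, 125, 126, 127]

[1, 2, 3, 125, 126, 127]


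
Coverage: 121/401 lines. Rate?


Coverage = covered / total * 100
Coverage = 121 / 401 * 100
Coverage = 30.17%

30.17%


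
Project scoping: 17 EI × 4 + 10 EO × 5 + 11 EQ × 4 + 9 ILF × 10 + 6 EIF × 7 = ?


UFP = EI*4 + EO*5 + EQ*4 + ILF*10 + EIF*7
UFP = 17*4 + 10*5 + 11*4 + 9*10 + 6*7
UFP = 68 + 50 + 44 + 90 + 42
UFP = 294

294


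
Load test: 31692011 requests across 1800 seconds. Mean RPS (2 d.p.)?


Formula: throughput = requests / seconds
throughput = 31692011 / 1800
throughput = 17606.67 requests/second

17606.67 requests/second


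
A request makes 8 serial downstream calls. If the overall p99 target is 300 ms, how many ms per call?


Formula: per_stage = total_budget / stages
per_stage = 300 / 8
per_stage = 37.5 ms

37.5 ms


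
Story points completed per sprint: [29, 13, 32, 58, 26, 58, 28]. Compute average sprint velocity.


Formula: Avg velocity = Total points / Number of sprints
Points: [29, 13, 32, 58, 26, 58, 28]
Sum = 29 + 13 + 32 + 58 + 26 + 58 + 28 = 244
Avg velocity = 244 / 7 = 34.86 points/sprint

34.86 points/sprint


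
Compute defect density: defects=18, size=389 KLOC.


Defect density = defects / KLOC
Defect density = 18 / 389
Defect density = 0.046 defects/KLOC

0.046 defects/KLOC


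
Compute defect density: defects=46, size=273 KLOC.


Defect density = defects / KLOC
Defect density = 46 / 273
Defect density = 0.168 defects/KLOC

0.168 defects/KLOC


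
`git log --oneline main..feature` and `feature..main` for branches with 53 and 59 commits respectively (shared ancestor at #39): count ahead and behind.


Common ancestor: commit #39
feature commits after divergence: 53 - 39 = 14
main commits after divergence: 59 - 39 = 20
feature is 14 commits ahead of main
main is 20 commits ahead of feature

feature ahead: 14, main ahead: 20


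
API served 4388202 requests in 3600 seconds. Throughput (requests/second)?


Formula: throughput = requests / seconds
throughput = 4388202 / 3600
throughput = 1218.95 requests/second

1218.95 requests/second


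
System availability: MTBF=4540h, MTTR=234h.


Availability = MTBF / (MTBF + MTTR)
Availability = 4540 / (4540 + 234)
Availability = 4540 / 4774
Availability = 95.0984%

95.0984%


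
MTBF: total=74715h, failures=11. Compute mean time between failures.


Formula: MTBF = Total operating time / Number of failures
MTBF = 74715 / 11
MTBF = 6792.27 hours

6792.27 hours


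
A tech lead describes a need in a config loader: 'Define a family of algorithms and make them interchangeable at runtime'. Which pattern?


This matches the Strategy pattern

Strategy


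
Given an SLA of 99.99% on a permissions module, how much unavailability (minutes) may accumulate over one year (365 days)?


Formula: allowed downtime = period * (100 - SLA) / 100
Period (year (365 days)) = 525600 minutes
Unavailability fraction = (100 - 99.99) / 100
Allowed downtime = 525600 * (100 - 99.99) / 100
Allowed downtime = 52.56 minutes

52.56 minutes


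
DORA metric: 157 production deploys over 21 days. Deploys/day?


Formula: deployments per day = releases / days
= 157 / 21
= 7.476 deploys/day
(equivalently, 52.33 deploys/week)

7.476 deploys/day


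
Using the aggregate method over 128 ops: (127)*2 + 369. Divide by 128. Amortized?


Formula: Amortized cost = Total cost / Operations
Total cost = (127 * 2) + (1 * 369)
Total cost = 254 + 369 = 623
Amortized = 623 / 128 = 4.8672

4.8672


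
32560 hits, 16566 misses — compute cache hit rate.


Formula: hit rate = hits / (hits + misses) * 100
hit rate = 32560 / (32560 + 16566) * 100
hit rate = 32560 / 49126 * 100
hit rate = 66.28%

66.28%


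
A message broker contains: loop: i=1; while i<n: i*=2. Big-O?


Reasoning: i doubles each step so iterations are log2(n)
Complexity: O(log n)

O(log n)


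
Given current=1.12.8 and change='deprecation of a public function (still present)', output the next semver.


Current: 1.12.8
Change category: 'deprecation of a public function (still present)' → minor bump
SemVer rule: minor bump → increment MINOR, reset PATCH to 0 (MAJOR unchanged)
New: 1.13.0

1.13.0


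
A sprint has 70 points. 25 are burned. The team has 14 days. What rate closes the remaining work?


Formula: Required rate = Remaining points / Days left
Remaining = 70 - 25 = 45 points
Required rate = 45 / 14 = 3.21 points/day

3.21 points/day


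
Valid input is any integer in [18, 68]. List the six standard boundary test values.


Range: [18, 68]
Boundaries: just below min, min, min+1, max-1, max, just above max
Values: [17, 18, 19, 67, 68, 69]

[17, 18, 19, 67, 68, 69]


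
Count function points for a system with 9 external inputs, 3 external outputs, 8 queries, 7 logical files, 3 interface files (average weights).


UFP = EI*4 + EO*5 + EQ*4 + ILF*10 + EIF*7
UFP = 9*4 + 3*5 + 8*4 + 7*10 + 3*7
UFP = 36 + 15 + 32 + 70 + 21
UFP = 174

174


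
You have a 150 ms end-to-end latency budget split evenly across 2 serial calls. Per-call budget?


Formula: per_stage = total_budget / stages
per_stage = 150 / 2
per_stage = 75.0 ms

75.0 ms


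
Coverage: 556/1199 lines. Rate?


Coverage = covered / total * 100
Coverage = 556 / 1199 * 100
Coverage = 46.37%

46.37%


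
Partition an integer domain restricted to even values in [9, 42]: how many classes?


Constraint: even integers in [9, 42]
Class 1: x < 9 — out-of-range invalid
Class 2: x in [9,42] but odd — wrong type invalid
Class 3: x in [9,42] and even — valid
Class 4: x > 42 — out-of-range invalid
Total equivalence classes: 4

4 equivalence classes


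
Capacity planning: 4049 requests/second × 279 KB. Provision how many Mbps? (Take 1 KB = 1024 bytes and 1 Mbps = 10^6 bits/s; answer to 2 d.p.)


Formula: Mbps = payload_bytes * RPS * 8 / 1e6
Payload per request = 279 KB = 279 * 1024 = 285696 bytes
Total bytes/sec = 285696 * 4049 = 1156783104
Total bits/sec = 1156783104 * 8 = 9254264832
Mbps = 9254264832 / 1e6 = 9254.26

9254.26 Mbps


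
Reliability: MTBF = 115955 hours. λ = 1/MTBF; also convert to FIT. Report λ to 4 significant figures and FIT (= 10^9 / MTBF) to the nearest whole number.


Formula: λ = 1 / MTBF; FIT = λ × 1e9 = 1e9 / MTBF
λ = 1 / 115955 ≈ 8.624e-06 failures/hour
FIT = 1e9 / 115955 ≈ 8624 failures per 1e9 hours (nearest whole number)

λ = 8.624e-06 /h, FIT = 8624


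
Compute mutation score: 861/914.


Mutation score = killed / total * 100
Mutation score = 861 / 914 * 100
Mutation score = 94.2%

94.2%


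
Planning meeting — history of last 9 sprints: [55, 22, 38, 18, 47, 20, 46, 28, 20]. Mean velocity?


Formula: Avg velocity = Total points / Number of sprints
Points: [55, 22, 38, 18, 47, 20, 46, 28, 20]
Sum = 55 + 22 + 38 + 18 + 47 + 20 + 46 + 28 + 20 = 294
Avg velocity = 294 / 9 = 32.67 points/sprint

32.67 points/sprint


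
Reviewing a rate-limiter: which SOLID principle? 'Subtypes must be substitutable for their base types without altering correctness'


This describes the Liskov Substitution Principle (LSP)

Liskov Substitution Principle (LSP)


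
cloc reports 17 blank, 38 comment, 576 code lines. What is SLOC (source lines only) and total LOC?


Total LOC = blank + comment + code
Total LOC = 17 + 38 + 576 = 631
SLOC (source only) = code = 576

Total LOC: 631, SLOC: 576


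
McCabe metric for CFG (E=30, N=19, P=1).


Formula: V(G) = E - N + 2P
V(G) = 30 - 19 + 2*1
V(G) = 11 + 2
V(G) = 13

13


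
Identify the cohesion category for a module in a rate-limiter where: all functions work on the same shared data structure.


Reasoning: Functions share data
Type: Communicational cohesion

Communicational cohesion


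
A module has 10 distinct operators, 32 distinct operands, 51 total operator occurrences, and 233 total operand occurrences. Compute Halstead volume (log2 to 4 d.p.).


Formula: V = N * log2(η), where N = N1 + N2 and η = η1 + η2
η = 10 + 32 = 42
N = 51 + 233 = 284
log2(42) ≈ 5.3923
V = 284 * 5.3923 = 1531.41

1531.41


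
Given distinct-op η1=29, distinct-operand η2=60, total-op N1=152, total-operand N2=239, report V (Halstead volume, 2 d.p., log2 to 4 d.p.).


Formula: V = N * log2(η), where N = N1 + N2 and η = η1 + η2
η = 29 + 60 = 89
N = 152 + 239 = 391
log2(89) ≈ 6.4757
V = 391 * 6.4757 = 2532.00

2532.00


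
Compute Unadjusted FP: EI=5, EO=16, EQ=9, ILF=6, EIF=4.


UFP = EI*4 + EO*5 + EQ*4 + ILF*10 + EIF*7
UFP = 5*4 + 16*5 + 9*4 + 6*10 + 4*7
UFP = 20 + 80 + 36 + 60 + 28
UFP = 224

224


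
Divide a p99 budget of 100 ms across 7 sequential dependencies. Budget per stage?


Formula: per_stage = total_budget / stages
per_stage = 100 / 7
per_stage = 14.29 ms

14.29 ms


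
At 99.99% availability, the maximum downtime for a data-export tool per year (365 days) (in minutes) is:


Formula: allowed downtime = period * (100 - SLA) / 100
Period (year (365 days)) = 525600 minutes
Unavailability fraction = (100 - 99.99) / 100
Allowed downtime = 525600 * (100 - 99.99) / 100
Allowed downtime = 52.56 minutes

52.56 minutes


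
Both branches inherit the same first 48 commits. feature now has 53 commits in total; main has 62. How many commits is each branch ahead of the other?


Common ancestor: commit #48
feature commits after divergence: 53 - 48 = 5
main commits after divergence: 62 - 48 = 14
feature is 5 commits ahead of main
main is 14 commits ahead of feature

feature ahead: 5, main ahead: 14


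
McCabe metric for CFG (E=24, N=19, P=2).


Formula: V(G) = E - N + 2P
V(G) = 24 - 19 + 2*2
V(G) = 5 + 4
V(G) = 9

9


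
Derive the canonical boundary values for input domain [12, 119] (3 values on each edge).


Range: [12, 119]
Boundaries: just below min, min, min+1, max-1, max, just above max
Values: [11, 12, 13, 118, 119, 120]

[11, 12, 13, 118, 119, 120]


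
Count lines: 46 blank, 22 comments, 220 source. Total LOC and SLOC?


Total LOC = blank + comment + code
Total LOC = 46 + 22 + 220 = 288
SLOC (source only) = code = 220

Total LOC: 288, SLOC: 220


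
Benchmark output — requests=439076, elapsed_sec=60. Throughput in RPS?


Formula: throughput = requests / seconds
throughput = 439076 / 60
throughput = 7317.93 requests/second

7317.93 requests/second


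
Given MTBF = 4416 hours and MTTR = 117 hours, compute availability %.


Availability = MTBF / (MTBF + MTTR)
Availability = 4416 / (4416 + 117)
Availability = 4416 / 4533
Availability = 97.4189%

97.4189%


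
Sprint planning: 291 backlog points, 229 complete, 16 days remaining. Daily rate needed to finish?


Formula: Required rate = Remaining points / Days left
Remaining = 291 - 229 = 62 points
Required rate = 62 / 16 = 3.88 points/day

3.88 points/day


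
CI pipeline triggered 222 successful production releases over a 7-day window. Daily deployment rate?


Formula: deployments per day = releases / days
= 222 / 7
= 31.714 deploys/day
(equivalently, 222.0 deploys/week)

31.714 deploys/day


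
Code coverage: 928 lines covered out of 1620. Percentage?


Coverage = covered / total * 100
Coverage = 928 / 1620 * 100
Coverage = 57.28%

57.28%


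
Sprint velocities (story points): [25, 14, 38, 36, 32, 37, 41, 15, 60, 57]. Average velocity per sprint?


Formula: Avg velocity = Total points / Number of sprints
Points: [25, 14, 38, 36, 32, 37, 41, 15, 60, 57]
Sum = 25 + 14 + 38 + 36 + 32 + 37 + 41 + 15 + 60 + 57 = 355
Avg velocity = 355 / 10 = 35.5 points/sprint

35.5 points/sprint


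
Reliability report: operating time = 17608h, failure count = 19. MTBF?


Formula: MTBF = Total operating time / Number of failures
MTBF = 17608 / 19
MTBF = 926.74 hours

926.74 hours


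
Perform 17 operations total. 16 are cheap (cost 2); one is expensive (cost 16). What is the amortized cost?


Formula: Amortized cost = Total cost / Operations
Total cost = (16 * 2) + (1 * 16)
Total cost = 32 + 16 = 48
Amortized = 48 / 17 = 2.8235

2.8235


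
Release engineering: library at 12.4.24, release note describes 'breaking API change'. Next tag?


Current: 12.4.24
Change category: 'breaking API change' → major bump
SemVer rule: major bump → increment MAJOR, reset MINOR and PATCH to 0
New: 13.0.0

13.0.0


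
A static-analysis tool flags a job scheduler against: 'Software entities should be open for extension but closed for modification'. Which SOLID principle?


This describes the Open/Closed Principle (OCP)

Open/Closed Principle (OCP)


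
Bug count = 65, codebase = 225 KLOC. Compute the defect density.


Defect density = defects / KLOC
Defect density = 65 / 225
Defect density = 0.289 defects/KLOC

0.289 defects/KLOC


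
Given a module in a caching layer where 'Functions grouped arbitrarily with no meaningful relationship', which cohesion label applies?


Reasoning: Worst: random grouping
Type: Coincidental cohesion

Coincidental cohesion


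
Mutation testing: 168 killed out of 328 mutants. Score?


Mutation score = killed / total * 100
Mutation score = 168 / 328 * 100
Mutation score = 51.22%

51.22%


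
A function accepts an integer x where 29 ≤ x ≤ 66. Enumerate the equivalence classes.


Valid range: [29, 66]
Class 1: x < 29 — invalid
Class 2: 29 ≤ x ≤ 66 — valid
Class 3: x > 66 — invalid
Total equivalence classes: 3

3 equivalence classes


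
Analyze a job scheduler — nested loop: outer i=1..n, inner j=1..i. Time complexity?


Reasoning: triangle: n(n+1)/2 ~ n^2/2
Complexity: O(n^2)

O(n^2)


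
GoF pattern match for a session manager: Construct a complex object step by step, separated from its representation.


This matches the Builder pattern

Builder


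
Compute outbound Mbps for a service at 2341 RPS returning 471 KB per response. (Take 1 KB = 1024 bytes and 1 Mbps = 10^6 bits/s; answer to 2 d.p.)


Formula: Mbps = payload_bytes * RPS * 8 / 1e6
Payload per request = 471 KB = 471 * 1024 = 482304 bytes
Total bytes/sec = 482304 * 2341 = 1129073664
Total bits/sec = 1129073664 * 8 = 9032589312
Mbps = 9032589312 / 1e6 = 9032.59

9032.59 Mbps


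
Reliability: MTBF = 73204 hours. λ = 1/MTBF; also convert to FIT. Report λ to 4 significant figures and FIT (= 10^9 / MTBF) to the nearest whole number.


Formula: λ = 1 / MTBF; FIT = λ × 1e9 = 1e9 / MTBF
λ = 1 / 73204 ≈ 1.366e-05 failures/hour
FIT = 1e9 / 73204 ≈ 13660 failures per 1e9 hours (nearest whole number)

λ = 1.366e-05 /h, FIT = 13660


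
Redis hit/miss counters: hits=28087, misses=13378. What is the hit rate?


Formula: hit rate = hits / (hits + misses) * 100
hit rate = 28087 / (28087 + 13378) * 100
hit rate = 28087 / 41465 * 100
hit rate = 67.74%

67.74%


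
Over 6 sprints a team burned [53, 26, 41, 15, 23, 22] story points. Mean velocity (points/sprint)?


Formula: Avg velocity = Total points / Number of sprints
Points: [53, 26, 41, 15, 23, 22]
Sum = 53 + 26 + 41 + 15 + 23 + 22 = 180
Avg velocity = 180 / 6 = 30.0 points/sprint

30.0 points/sprint


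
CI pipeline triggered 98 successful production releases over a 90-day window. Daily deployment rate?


Formula: deployments per day = releases / days
= 98 / 90
= 1.089 deploys/day
(equivalently, 7.62 deploys/week)

1.089 deploys/day


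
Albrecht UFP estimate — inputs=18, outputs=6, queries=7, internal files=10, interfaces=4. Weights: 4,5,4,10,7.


UFP = EI*4 + EO*5 + EQ*4 + ILF*10 + EIF*7
UFP = 18*4 + 6*5 + 7*4 + 10*10 + 4*7
UFP = 72 + 30 + 28 + 100 + 28
UFP = 258

258


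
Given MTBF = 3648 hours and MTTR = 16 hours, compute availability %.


Availability = MTBF / (MTBF + MTTR)
Availability = 3648 / (3648 + 16)
Availability = 3648 / 3664
Availability = 99.5633%

99.5633%


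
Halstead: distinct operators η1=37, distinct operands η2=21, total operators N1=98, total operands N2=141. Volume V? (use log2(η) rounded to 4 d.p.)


Formula: V = N * log2(η), where N = N1 + N2 and η = η1 + η2
η = 37 + 21 = 58
N = 98 + 141 = 239
log2(58) ≈ 5.8580
V = 239 * 5.8580 = 1400.06

1400.06


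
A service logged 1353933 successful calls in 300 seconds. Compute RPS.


Formula: throughput = requests / seconds
throughput = 1353933 / 300
throughput = 4513.11 requests/second

4513.11 requests/second


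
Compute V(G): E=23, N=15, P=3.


Formula: V(G) = E - N + 2P
V(G) = 23 - 15 + 2*3
V(G) = 8 + 6
V(G) = 14

14


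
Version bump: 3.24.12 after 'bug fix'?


Current: 3.24.12
Change category: 'bug fix' → patch bump
SemVer rule: patch bump → increment PATCH (MAJOR and MINOR unchanged)
New: 3.24.13

3.24.13


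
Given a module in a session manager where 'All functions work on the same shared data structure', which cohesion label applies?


Reasoning: Functions share data
Type: Communicational cohesion

Communicational cohesion


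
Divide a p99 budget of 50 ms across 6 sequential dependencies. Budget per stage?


Formula: per_stage = total_budget / stages
per_stage = 50 / 6
per_stage = 8.33 ms

8.33 ms


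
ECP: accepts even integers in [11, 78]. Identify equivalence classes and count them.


Constraint: even integers in [11, 78]
Class 1: x < 11 — out-of-range invalid
Class 2: x in [11,78] but odd — wrong type invalid
Class 3: x in [11,78] and even — valid
Class 4: x > 78 — out-of-range invalid
Total equivalence classes: 4

4 equivalence classes


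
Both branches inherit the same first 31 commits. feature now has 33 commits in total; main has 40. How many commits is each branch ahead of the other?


Common ancestor: commit #31
feature commits after divergence: 33 - 31 = 2
main commits after divergence: 40 - 31 = 9
feature is 2 commits ahead of main
main is 9 commits ahead of feature

feature ahead: 2, main ahead: 9


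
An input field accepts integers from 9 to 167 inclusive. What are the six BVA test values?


Range: [9, 167]
Boundaries: just below min, min, min+1, max-1, max, just above max
Values: [8, 9, 10, 166, 167, 168]

[8, 9, 10, 166, 167, 168]


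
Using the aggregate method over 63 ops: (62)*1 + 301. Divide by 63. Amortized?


Formula: Amortized cost = Total cost / Operations
Total cost = (62 * 1) + (1 * 301)
Total cost = 62 + 301 = 363
Amortized = 363 / 63 = 5.7619

5.7619


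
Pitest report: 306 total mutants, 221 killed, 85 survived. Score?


Mutation score = killed / total * 100
Mutation score = 221 / 306 * 100
Mutation score = 72.22%

72.22%


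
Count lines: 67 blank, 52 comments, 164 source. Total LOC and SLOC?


Total LOC = blank + comment + code
Total LOC = 67 + 52 + 164 = 283
SLOC (source only) = code = 164

Total LOC: 283, SLOC: 164


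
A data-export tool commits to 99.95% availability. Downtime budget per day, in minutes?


Formula: allowed downtime = period * (100 - SLA) / 100
Period (day) = 1440 minutes
Unavailability fraction = (100 - 99.95) / 100
Allowed downtime = 1440 * (100 - 99.95) / 100
Allowed downtime = 0.72 minutes

0.72 minutes


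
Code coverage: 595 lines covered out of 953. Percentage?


Coverage = covered / total * 100
Coverage = 595 / 953 * 100
Coverage = 62.43%

62.43%


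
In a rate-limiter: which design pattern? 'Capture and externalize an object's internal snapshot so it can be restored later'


This matches the Memento pattern

Memento


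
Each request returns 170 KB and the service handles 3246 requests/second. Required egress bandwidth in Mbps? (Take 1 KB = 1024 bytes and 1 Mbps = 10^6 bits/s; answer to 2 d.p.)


Formula: Mbps = payload_bytes * RPS * 8 / 1e6
Payload per request = 170 KB = 170 * 1024 = 174080 bytes
Total bytes/sec = 174080 * 3246 = 565063680
Total bits/sec = 565063680 * 8 = 4520509440
Mbps = 4520509440 / 1e6 = 4520.51

4520.51 Mbps


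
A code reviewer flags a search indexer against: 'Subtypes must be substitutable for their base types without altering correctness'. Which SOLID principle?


This describes the Liskov Substitution Principle (LSP)

Liskov Substitution Principle (LSP)


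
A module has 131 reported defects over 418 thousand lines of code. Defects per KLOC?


Defect density = defects / KLOC
Defect density = 131 / 418
Defect density = 0.313 defects/KLOC

0.313 defects/KLOC


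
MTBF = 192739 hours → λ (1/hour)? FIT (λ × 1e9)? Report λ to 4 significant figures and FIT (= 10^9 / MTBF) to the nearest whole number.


Formula: λ = 1 / MTBF; FIT = λ × 1e9 = 1e9 / MTBF
λ = 1 / 192739 ≈ 5.188e-06 failures/hour
FIT = 1e9 / 192739 ≈ 5188 failures per 1e9 hours (nearest whole number)

λ = 5.188e-06 /h, FIT = 5188


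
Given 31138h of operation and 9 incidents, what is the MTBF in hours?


Formula: MTBF = Total operating time / Number of failures
MTBF = 31138 / 9
MTBF = 3459.78 hours

3459.78 hours


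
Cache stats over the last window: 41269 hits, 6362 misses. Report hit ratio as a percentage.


Formula: hit rate = hits / (hits + misses) * 100
hit rate = 41269 / (41269 + 6362) * 100
hit rate = 41269 / 47631 * 100
hit rate = 86.64%

86.64%


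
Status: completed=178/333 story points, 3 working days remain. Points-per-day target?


Formula: Required rate = Remaining points / Days left
Remaining = 333 - 178 = 155 points
Required rate = 155 / 3 = 51.67 points/day

51.67 points/day


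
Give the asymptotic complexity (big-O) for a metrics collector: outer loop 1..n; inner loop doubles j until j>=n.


Reasoning: linear outer times logarithmic inner
Complexity: O(n log n)

O(n log n)


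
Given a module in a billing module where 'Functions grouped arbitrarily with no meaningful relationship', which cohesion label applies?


Reasoning: Worst: random grouping
Type: Coincidental cohesion

Coincidental cohesion


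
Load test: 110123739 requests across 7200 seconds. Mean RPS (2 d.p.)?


Formula: throughput = requests / seconds
throughput = 110123739 / 7200
throughput = 15294.96 requests/second

15294.96 requests/second


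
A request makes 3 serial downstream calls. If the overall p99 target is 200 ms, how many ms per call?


Formula: per_stage = total_budget / stages
per_stage = 200 / 3
per_stage = 66.67 ms

66.67 ms


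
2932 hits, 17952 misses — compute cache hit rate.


Formula: hit rate = hits / (hits + misses) * 100
hit rate = 2932 / (2932 + 17952) * 100
hit rate = 2932 / 20884 * 100
hit rate = 14.04%

14.04%


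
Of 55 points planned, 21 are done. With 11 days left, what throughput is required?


Formula: Required rate = Remaining points / Days left
Remaining = 55 - 21 = 34 points
Required rate = 34 / 11 = 3.09 points/day

3.09 points/day


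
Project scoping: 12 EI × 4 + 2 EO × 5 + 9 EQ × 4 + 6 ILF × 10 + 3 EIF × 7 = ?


UFP = EI*4 + EO*5 + EQ*4 + ILF*10 + EIF*7
UFP = 12*4 + 2*5 + 9*4 + 6*10 + 3*7
UFP = 48 + 10 + 36 + 60 + 21
UFP = 175

175


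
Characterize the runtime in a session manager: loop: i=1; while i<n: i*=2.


Reasoning: i doubles each step so iterations are log2(n)
Complexity: O(log n)

O(log n)


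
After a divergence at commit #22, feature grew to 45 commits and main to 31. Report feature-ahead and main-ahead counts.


Common ancestor: commit #22
feature commits after divergence: 45 - 22 = 23
main commits after divergence: 31 - 22 = 9
feature is 23 commits ahead of main
main is 9 commits ahead of feature

feature ahead: 23, main ahead: 9


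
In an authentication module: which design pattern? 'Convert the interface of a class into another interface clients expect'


This matches the Adapter pattern

Adapter


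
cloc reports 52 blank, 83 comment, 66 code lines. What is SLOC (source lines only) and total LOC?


Total LOC = blank + comment + code
Total LOC = 52 + 83 + 66 = 201
SLOC (source only) = code = 66

Total LOC: 201, SLOC: 66


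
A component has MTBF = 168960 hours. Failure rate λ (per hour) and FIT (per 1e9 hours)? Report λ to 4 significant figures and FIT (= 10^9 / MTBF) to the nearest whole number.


Formula: λ = 1 / MTBF; FIT = λ × 1e9 = 1e9 / MTBF
λ = 1 / 168960 ≈ 5.919e-06 failures/hour
FIT = 1e9 / 168960 ≈ 5919 failures per 1e9 hours (nearest whole number)

λ = 5.919e-06 /h, FIT = 5919


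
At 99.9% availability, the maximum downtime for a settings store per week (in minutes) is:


Formula: allowed downtime = period * (100 - SLA) / 100
Period (week) = 10080 minutes
Unavailability fraction = (100 - 99.9) / 100
Allowed downtime = 10080 * (100 - 99.9) / 100
Allowed downtime = 10.08 minutes

10.08 minutes


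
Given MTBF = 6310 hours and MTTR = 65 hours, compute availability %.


Availability = MTBF / (MTBF + MTTR)
Availability = 6310 / (6310 + 65)
Availability = 6310 / 6375
Availability = 98.9804%

98.9804%


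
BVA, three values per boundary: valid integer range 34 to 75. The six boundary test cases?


Range: [34, 75]
Boundaries: just below min, min, min+1, max-1, max, just above max
Values: [33, 34, 35, 74, 75, 76]

[33, 34, 35, 74, 75, 76]


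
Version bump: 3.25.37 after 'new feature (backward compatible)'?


Current: 3.25.37
Change category: 'new feature (backward compatible)' → minor bump
SemVer rule: minor bump → increment MINOR, reset PATCH to 0 (MAJOR unchanged)
New: 3.26.0

3.26.0


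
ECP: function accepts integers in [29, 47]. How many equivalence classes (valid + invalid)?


Valid range: [29, 47]
Class 1: x < 29 — invalid
Class 2: 29 ≤ x ≤ 47 — valid
Class 3: x > 47 — invalid
Total equivalence classes: 3

3 equivalence classes
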